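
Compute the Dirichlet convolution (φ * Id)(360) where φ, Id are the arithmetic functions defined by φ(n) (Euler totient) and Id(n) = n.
(φ * Id)(360) = 3780

Divisors of 360: [1, 2, 3, 4, 5, 6, 8, 9, 10, 12, 15, 18, 20, 24, 30, 36, 40, 45, 60, 72, 90, 120, 180, 360]. For each d | 360:
  d = 1: φ(1) · Id(360/1) = 1 · 360 = 360
  d = 2: φ(2) · Id(360/2) = 1 · 180 = 180
  d = 3: φ(3) · Id(360/3) = 2 · 120 = 240
  d = 4: φ(4) · Id(360/4) = 2 · 90 = 180
  d = 5: φ(5) · Id(360/5) = 4 · 72 = 288
  d = 6: φ(6) · Id(360/6) = 2 · 60 = 120
  d = 8: φ(8) · Id(360/8) = 4 · 45 = 180
  d = 9: φ(9) · Id(360/9) = 6 · 40 = 240
  d = 10: φ(10) · Id(360/10) = 4 · 36 = 144
  d = 12: φ(12) · Id(360/12) = 4 · 30 = 120
  d = 15: φ(15) · Id(360/15) = 8 · 24 = 192
  d = 18: φ(18) · Id(360/18) = 6 · 20 = 120
  d = 20: φ(20) · Id(360/20) = 8 · 18 = 144
  d = 24: φ(24) · Id(360/24) = 8 · 15 = 120
  d = 30: φ(30) · Id(360/30) = 8 · 12 = 96
  d = 36: φ(36) · Id(360/36) = 12 · 10 = 120
  d = 40: φ(40) · Id(360/40) = 16 · 9 = 144
  d = 45: φ(45) · Id(360/45) = 24 · 8 = 192
  d = 60: φ(60) · Id(360/60) = 16 · 6 = 96
  d = 72: φ(72) · Id(360/72) = 24 · 5 = 120
  d = 90: φ(90) · Id(360/90) = 24 · 4 = 96
  d = 120: φ(120) · Id(360/120) = 32 · 3 = 96
  d = 180: φ(180) · Id(360/180) = 48 · 2 = 96
  d = 360: φ(360) · Id(360/360) = 96 · 1 = 96
Summing: (φ * Id)(360) = 360 + 180 + 240 + 180 + 288 + 120 + 180 + 240 + 144 + 120 + 192 + 120 + 144 + 120 + 96 + 120 + 144 + 192 + 96 + 120 + 96 + 96 + 96 + 96 = 3780.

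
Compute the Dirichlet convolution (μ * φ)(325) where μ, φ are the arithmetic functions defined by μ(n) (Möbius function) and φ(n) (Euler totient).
(μ * φ)(325) = 176

Divisors of 325: [1, 5, 13, 25, 65, 325]. For each d | 325:
  d = 1: μ(1) · φ(325/1) = 1 · 240 = 240
  d = 5: μ(5) · φ(325/5) = -1 · 48 = -48
  d = 13: μ(13) · φ(325/13) = -1 · 20 = -20
  d = 25: μ(25) · φ(325/25) = 0 · 12 = 0
  d = 65: μ(65) · φ(325/65) = 1 · 4 = 4
  d = 325: μ(325) · φ(325/325) = 0 · 1 = 0
Summing: (μ * φ)(325) = 240 + -48 + -20 + 0 + 4 + 0 = 176.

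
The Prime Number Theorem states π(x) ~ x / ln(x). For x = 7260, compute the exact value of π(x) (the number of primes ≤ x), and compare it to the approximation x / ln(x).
π(7260) = 928;  x/ln(x) ≈ 816.64;  relative error ≈ 12.00%.

Directly count primes up to 7260: π(7260) = 928. The PNT approximation gives 7260/ln(7260) ≈ 7260/8.89014 ≈ 816.64. Relative error (π(x) − x/ln(x)) / π(x) ≈ 12.00%; the approximation is known to undercount slightly (Li(x) is a better estimate).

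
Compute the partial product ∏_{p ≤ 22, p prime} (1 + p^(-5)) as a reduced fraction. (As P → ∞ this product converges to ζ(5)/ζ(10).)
∏ = 405833785877367637916288/391770333462674252324875

The primes p ≤ 22 are [2, 3, 5, 7, 11, 13, 17, 19]. For each, (1 + 1/p^5) = (p^5 + 1)/p^5. Multiplying these fractions over p ∈ [2, 3, 5, 7, 11, 13, 17, 19] gives 405833785877367637916288/391770333462674252324875. (In the limit P → ∞ this tends to ζ(5)/ζ(10).)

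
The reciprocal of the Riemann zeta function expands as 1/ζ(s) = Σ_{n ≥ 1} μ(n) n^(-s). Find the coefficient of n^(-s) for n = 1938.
μ(1938) = 1

Factor n = 1938 = 2 · 3 · 17 · 19. μ(n) = 0 if any exponent ≥ 2 (not squarefree); otherwise μ(n) = (−1)^{ω(n)} where ω(n) is the number of distinct prime factors. Applying: μ(1938) = 1.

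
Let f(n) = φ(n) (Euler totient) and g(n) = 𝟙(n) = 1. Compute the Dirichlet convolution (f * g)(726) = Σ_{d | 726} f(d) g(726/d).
(φ * 𝟙)(726) = 726

Divisors of 726: [1, 2, 3, 6, 11, 22, 33, 66, 121, 242, 363, 726]. For each d | 726:
  d = 1: φ(1) · 𝟙(726/1) = 1 · 1 = 1
  d = 2: φ(2) · 𝟙(726/2) = 1 · 1 = 1
  d = 3: φ(3) · 𝟙(726/3) = 2 · 1 = 2
  d = 6: φ(6) · 𝟙(726/6) = 2 · 1 = 2
  d = 11: φ(11) · 𝟙(726/11) = 10 · 1 = 10
  d = 22: φ(22) · 𝟙(726/22) = 10 · 1 = 10
  d = 33: φ(33) · 𝟙(726/33) = 20 · 1 = 20
  d = 66: φ(66) · 𝟙(726/66) = 20 · 1 = 20
  d = 121: φ(121) · 𝟙(726/121) = 110 · 1 = 110
  d = 242: φ(242) · 𝟙(726/242) = 110 · 1 = 110
  d = 363: φ(363) · 𝟙(726/363) = 220 · 1 = 220
  d = 726: φ(726) · 𝟙(726/726) = 220 · 1 = 220
Summing: (φ * 𝟙)(726) = 1 + 1 + 2 + 2 + 10 + 10 + 20 + 20 + 110 + 110 + 220 + 220 = 726.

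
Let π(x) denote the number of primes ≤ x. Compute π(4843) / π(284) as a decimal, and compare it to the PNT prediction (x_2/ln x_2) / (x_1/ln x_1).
π(4843)/π(284) = 650/61 ≈ 10.6557;  PNT prediction ≈ 11.3527.

π(284) = 61 and π(4843) = 650, so π(4843)/π(284) ≈ 10.6557. The PNT-predicted ratio is (4843/ln(4843)) / (284/ln(284)) ≈ 11.3527. The two agree to within a few percent, as expected.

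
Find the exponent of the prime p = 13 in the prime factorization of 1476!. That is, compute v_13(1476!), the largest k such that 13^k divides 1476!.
v_13(1476!) = 121

Legendre's formula: v_p(n!) = Σ_{k ≥ 1} ⌊n / p^k⌋. For p = 13, n = 1476, the terms are:
  ⌊1476/13^1⌋ = ⌊1476/13⌋ = 113
  ⌊1476/13^2⌋ = ⌊1476/169⌋ = 8
(the next term ⌊1476/13^3⌋ = 0, terminating the sum). Summing: v_13(1476!) = 113 + 8 = 121.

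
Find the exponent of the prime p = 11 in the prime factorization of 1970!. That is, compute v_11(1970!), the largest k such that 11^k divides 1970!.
v_11(1970!) = 196

Legendre's formula: v_p(n!) = Σ_{k ≥ 1} ⌊n / p^k⌋. For p = 11, n = 1970, the terms are:
  ⌊1970/11^1⌋ = ⌊1970/11⌋ = 179
  ⌊1970/11^2⌋ = ⌊1970/121⌋ = 16
  ⌊1970/11^3⌋ = ⌊1970/1331⌋ = 1
(the next term ⌊1970/11^4⌋ = 0, terminating the sum). Summing: v_11(1970!) = 179 + 16 + 1 = 196.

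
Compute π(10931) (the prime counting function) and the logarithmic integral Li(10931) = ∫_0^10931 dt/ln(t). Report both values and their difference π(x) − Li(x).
π(10931) = 1327;  Li(10931) ≈ 1346.73;  π(x) − Li(x) ≈ -19.73.

Direct count of primes ≤ 10931 gives π(10931) = 1327. Numerical evaluation of the logarithmic integral gives Li(10931) ≈ 1346.73. The difference π(x) − Li(x) ≈ -19.73 is typically negative for small/moderate x (Li(x) overestimates), though Littlewood's theorem shows this sign changes infinitely often.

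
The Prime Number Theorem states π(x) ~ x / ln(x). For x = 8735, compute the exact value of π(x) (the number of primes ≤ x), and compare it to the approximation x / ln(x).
π(8735) = 1088;  x/ln(x) ≈ 962.52;  relative error ≈ 11.53%.

Directly count primes up to 8735: π(8735) = 1088. The PNT approximation gives 8735/ln(8735) ≈ 8735/9.07509 ≈ 962.52. Relative error (π(x) − x/ln(x)) / π(x) ≈ 11.53%; the approximation is known to undercount slightly (Li(x) is a better estimate).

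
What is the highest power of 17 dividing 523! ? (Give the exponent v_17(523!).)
v_17(523!) = 31

Legendre's formula: v_p(n!) = Σ_{k ≥ 1} ⌊n / p^k⌋. For p = 17, n = 523, the terms are:
  ⌊523/17^1⌋ = ⌊523/17⌋ = 30
  ⌊523/17^2⌋ = ⌊523/289⌋ = 1
(the next term ⌊523/17^3⌋ = 0, terminating the sum). Summing: v_17(523!) = 30 + 1 = 31.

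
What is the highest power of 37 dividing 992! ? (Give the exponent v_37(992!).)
v_37(992!) = 26

Legendre's formula: v_p(n!) = Σ_{k ≥ 1} ⌊n / p^k⌋. For p = 37, n = 992, the terms are:
  ⌊992/37^1⌋ = ⌊992/37⌋ = 26
(the next term ⌊992/37^2⌋ = 0, terminating the sum). Summing: v_37(992!) = 26 = 26.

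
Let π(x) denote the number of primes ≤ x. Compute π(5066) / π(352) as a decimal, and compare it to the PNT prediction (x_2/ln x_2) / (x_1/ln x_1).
π(5066)/π(352) = 677/70 ≈ 9.6714;  PNT prediction ≈ 9.8929.

π(352) = 70 and π(5066) = 677, so π(5066)/π(352) ≈ 9.6714. The PNT-predicted ratio is (5066/ln(5066)) / (352/ln(352)) ≈ 9.8929. The two agree to within a few percent, as expected.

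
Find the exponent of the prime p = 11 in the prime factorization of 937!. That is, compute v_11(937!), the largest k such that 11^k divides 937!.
v_11(937!) = 92

Legendre's formula: v_p(n!) = Σ_{k ≥ 1} ⌊n / p^k⌋. For p = 11, n = 937, the terms are:
  ⌊937/11^1⌋ = ⌊937/11⌋ = 85
  ⌊937/11^2⌋ = ⌊937/121⌋ = 7
(the next term ⌊937/11^3⌋ = 0, terminating the sum). Summing: v_11(937!) = 85 + 7 = 92.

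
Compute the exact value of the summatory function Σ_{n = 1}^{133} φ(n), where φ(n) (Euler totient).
Σ_{n ≤ 133} φ(n) = 5432

Compute φ(n) for each 1 ≤ n ≤ 133: φ(1) = 1, φ(2) = 1, φ(3) = 2, φ(4) = 2, φ(5) = 4, φ(6) = 2, φ(7) = 6, φ(8) = 4, φ(9) = 6, φ(10) = 4, φ(11) = 10, φ(12) = 4, φ(13) = 12, φ(14) = 6, φ(15) = 8, φ(16) = 8, φ(17) = 16, φ(18) = 6, φ(19) = 18, φ(20) = 8, φ(21) = 12, φ(22) = 10, φ(23) = 22, φ(24) = 8, φ(25) = 20, φ(26) = 12, φ(27) = 18, φ(28) = 12, φ(29) = 28, φ(30) = 8, φ(31) = 30, φ(32) = 16, φ(33) = 20, φ(34) = 16, φ(35) = 24, φ(36) = 12, φ(37) = 36, φ(38) = 18, φ(39) = 24, φ(40) = 16, φ(41) = 40, φ(42) = 12, φ(43) = 42, φ(44) = 20, φ(45) = 24, φ(46) = 22, φ(47) = 46, φ(48) = 16, φ(49) = 42, φ(50) = 20, φ(51) = 32, φ(52) = 24, φ(53) = 52, φ(54) = 18, φ(55) = 40, φ(56) = 24, φ(57) = 36, φ(58) = 28, φ(59) = 58, φ(60) = 16, φ(61) = 60, φ(62) = 30, φ(63) = 36, φ(64) = 32, φ(65) = 48, φ(66) = 20, φ(67) = 66, φ(68) = 32, φ(69) = 44, φ(70) = 24, φ(71) = 70, φ(72) = 24, φ(73) = 72, φ(74) = 36, φ(75) = 40, φ(76) = 36, φ(77) = 60, φ(78) = 24, φ(79) = 78, φ(80) = 32, φ(81) = 54, φ(82) = 40, φ(83) = 82, φ(84) = 24, φ(85) = 64, φ(86) = 42, φ(87) = 56, φ(88) = 40, φ(89) = 88, φ(90) = 24, φ(91) = 72, φ(92) = 44, φ(93) = 60, φ(94) = 46, φ(95) = 72, φ(96) = 32, φ(97) = 96, φ(98) = 42, φ(99) = 60, φ(100) = 40, φ(101) = 100, φ(102) = 32, φ(103) = 102, φ(104) = 48, φ(105) = 48, φ(106) = 52, φ(107) = 106, φ(108) = 36, φ(109) = 108, φ(110) = 40, φ(111) = 72, φ(112) = 48, φ(113) = 112, φ(114) = 36, φ(115) = 88, φ(116) = 56, φ(117) = 72, φ(118) = 58, φ(119) = 96, φ(120) = 32, φ(121) = 110, φ(122) = 60, φ(123) = 80, φ(124) = 60, φ(125) = 100, φ(126) = 36, φ(127) = 126, φ(128) = 64, φ(129) = 84, φ(130) = 48, φ(131) = 130, φ(132) = 40, φ(133) = 108. Summing all 133 values: 5432. (Average order: Σ_{n ≤ x} φ(n) ~ (3/π²) x². For x = 133, (3/π²)·133² ≈ 5376.81.)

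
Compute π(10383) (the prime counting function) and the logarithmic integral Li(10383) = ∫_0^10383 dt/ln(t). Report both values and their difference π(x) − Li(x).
π(10383) = 1272;  Li(10383) ≈ 1287.64;  π(x) − Li(x) ≈ -15.64.

Direct count of primes ≤ 10383 gives π(10383) = 1272. Numerical evaluation of the logarithmic integral gives Li(10383) ≈ 1287.64. The difference π(x) − Li(x) ≈ -15.64 is typically negative for small/moderate x (Li(x) overestimates), though Littlewood's theorem shows this sign changes infinitely often.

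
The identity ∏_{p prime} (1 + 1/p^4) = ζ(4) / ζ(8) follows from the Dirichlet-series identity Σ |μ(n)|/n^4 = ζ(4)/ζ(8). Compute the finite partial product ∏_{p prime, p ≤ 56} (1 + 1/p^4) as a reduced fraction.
∏ = 22191296873353842710281222970410269196792920578371108176528669216114688/20586999778381633591344384332656221508370849439367985929948634732675625

The primes p ≤ 56 are [2, 3, 5, 7, 11, 13, 17, 19, 23, 29, 31, 37, 41, 43, 47, 53]. For each, (1 + 1/p^4) = (p^4 + 1)/p^4. Multiplying these fractions over p ∈ [2, 3, 5, 7, 11, 13, 17, 19, 23, 29, 31, 37, 41, 43, 47, 53] gives 22191296873353842710281222970410269196792920578371108176528669216114688/20586999778381633591344384332656221508370849439367985929948634732675625. (In the limit P → ∞ this tends to ζ(4)/ζ(8).)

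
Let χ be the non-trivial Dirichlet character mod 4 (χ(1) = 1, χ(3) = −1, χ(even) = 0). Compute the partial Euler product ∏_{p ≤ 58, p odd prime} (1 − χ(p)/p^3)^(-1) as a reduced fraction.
∏ = 825131832927904152751703886265311831503045/851571808026684219819301170519057245405184

The odd primes p ≤ 58 are [3, 5, 7, 11, 13, 17, 19, 23, 29, 31, 37, 41, 43, 47, 53]. For each, χ(p) = 1 if p ≡ 1 mod 4, χ(p) = −1 if p ≡ 3 mod 4. Taking (1 − χ(p)/p^3)^(-1) = p^3/(p^3 − χ(p)): (1 − (-1)/3^3)^(-1) · (1 − (1)/5^3)^(-1) · (1 − (-1)/7^3)^(-1) · (1 − (-1)/11^3)^(-1) · (1 − (1)/13^3)^(-1) · (1 − (1)/17^3)^(-1) · (1 − (-1)/19^3)^(-1) · (1 − (-1)/23^3)^(-1) · (1 − (1)/29^3)^(-1) · (1 − (-1)/31^3)^(-1) · (1 − (1)/37^3)^(-1) · (1 − (1)/41^3)^(-1) · (1 − (-1)/43^3)^(-1) · (1 − (-1)/47^3)^(-1) · (1 − (1)/53^3)^(-1) = 825131832927904152751703886265311831503045/851571808026684219819301170519057245405184.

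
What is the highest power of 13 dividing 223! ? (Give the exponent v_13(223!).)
v_13(223!) = 18

Legendre's formula: v_p(n!) = Σ_{k ≥ 1} ⌊n / p^k⌋. For p = 13, n = 223, the terms are:
  ⌊223/13^1⌋ = ⌊223/13⌋ = 17
  ⌊223/13^2⌋ = ⌊223/169⌋ = 1
(the next term ⌊223/13^3⌋ = 0, terminating the sum). Summing: v_13(223!) = 17 + 1 = 18.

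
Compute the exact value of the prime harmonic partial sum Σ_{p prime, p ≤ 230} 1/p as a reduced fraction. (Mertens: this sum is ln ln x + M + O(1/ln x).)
Σ 1/p = 37527519788898476695193360507423991967783840502510585362878348092116031948860199524739442233/19078266889580195013601891820992757757219839668357012055907516904309700014933909014729740190

π(230) = 50, so the primes ≤ 230 are [2, 3, 5, 7, 11, 13, 17, 19, 23, 29, 31, 37, 41, 43, 47, 53, 59, 61, 67, 71, 73, 79, 83, 89, 97, 101, 103, 107, 109, 113, 127, 131, 137, 139, 149, 151, 157, 163, 167, 173, 179, 181, 191, 193, 197, 199, 211, 223, 227, 229]. Summing 1/p over these primes: 37527519788898476695193360507423991967783840502510585362878348092116031948860199524739442233/19078266889580195013601891820992757757219839668357012055907516904309700014933909014729740190 ≈ 1.9670. Mertens estimate ln ln(230) + 0.2615 ≈ 1.9549.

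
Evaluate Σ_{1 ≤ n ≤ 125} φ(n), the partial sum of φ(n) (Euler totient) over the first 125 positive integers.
Σ_{n ≤ 125} φ(n) = 4796

Compute φ(n) for each 1 ≤ n ≤ 125: φ(1) = 1, φ(2) = 1, φ(3) = 2, φ(4) = 2, φ(5) = 4, φ(6) = 2, φ(7) = 6, φ(8) = 4, φ(9) = 6, φ(10) = 4, φ(11) = 10, φ(12) = 4, φ(13) = 12, φ(14) = 6, φ(15) = 8, φ(16) = 8, φ(17) = 16, φ(18) = 6, φ(19) = 18, φ(20) = 8, φ(21) = 12, φ(22) = 10, φ(23) = 22, φ(24) = 8, φ(25) = 20, φ(26) = 12, φ(27) = 18, φ(28) = 12, φ(29) = 28, φ(30) = 8, φ(31) = 30, φ(32) = 16, φ(33) = 20, φ(34) = 16, φ(35) = 24, φ(36) = 12, φ(37) = 36, φ(38) = 18, φ(39) = 24, φ(40) = 16, φ(41) = 40, φ(42) = 12, φ(43) = 42, φ(44) = 20, φ(45) = 24, φ(46) = 22, φ(47) = 46, φ(48) = 16, φ(49) = 42, φ(50) = 20, φ(51) = 32, φ(52) = 24, φ(53) = 52, φ(54) = 18, φ(55) = 40, φ(56) = 24, φ(57) = 36, φ(58) = 28, φ(59) = 58, φ(60) = 16, φ(61) = 60, φ(62) = 30, φ(63) = 36, φ(64) = 32, φ(65) = 48, φ(66) = 20, φ(67) = 66, φ(68) = 32, φ(69) = 44, φ(70) = 24, φ(71) = 70, φ(72) = 24, φ(73) = 72, φ(74) = 36, φ(75) = 40, φ(76) = 36, φ(77) = 60, φ(78) = 24, φ(79) = 78, φ(80) = 32, φ(81) = 54, φ(82) = 40, φ(83) = 82, φ(84) = 24, φ(85) = 64, φ(86) = 42, φ(87) = 56, φ(88) = 40, φ(89) = 88, φ(90) = 24, φ(91) = 72, φ(92) = 44, φ(93) = 60, φ(94) = 46, φ(95) = 72, φ(96) = 32, φ(97) = 96, φ(98) = 42, φ(99) = 60, φ(100) = 40, φ(101) = 100, φ(102) = 32, φ(103) = 102, φ(104) = 48, φ(105) = 48, φ(106) = 52, φ(107) = 106, φ(108) = 36, φ(109) = 108, φ(110) = 40, φ(111) = 72, φ(112) = 48, φ(113) = 112, φ(114) = 36, φ(115) = 88, φ(116) = 56, φ(117) = 72, φ(118) = 58, φ(119) = 96, φ(120) = 32, φ(121) = 110, φ(122) = 60, φ(123) = 80, φ(124) = 60, φ(125) = 100. Summing all 125 values: 4796. (Average order: Σ_{n ≤ x} φ(n) ~ (3/π²) x². For x = 125, (3/π²)·125² ≈ 4749.43.)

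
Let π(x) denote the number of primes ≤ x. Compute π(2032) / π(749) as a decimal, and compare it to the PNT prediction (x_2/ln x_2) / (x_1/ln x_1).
π(2032)/π(749) = 308/132 ≈ 2.3333;  PNT prediction ≈ 2.3575.

π(749) = 132 and π(2032) = 308, so π(2032)/π(749) ≈ 2.3333. The PNT-predicted ratio is (2032/ln(2032)) / (749/ln(749)) ≈ 2.3575. The two agree to within a few percent, as expected.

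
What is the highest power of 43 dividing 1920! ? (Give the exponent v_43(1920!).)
v_43(1920!) = 45

Legendre's formula: v_p(n!) = Σ_{k ≥ 1} ⌊n / p^k⌋. For p = 43, n = 1920, the terms are:
  ⌊1920/43^1⌋ = ⌊1920/43⌋ = 44
  ⌊1920/43^2⌋ = ⌊1920/1849⌋ = 1
(the next term ⌊1920/43^3⌋ = 0, terminating the sum). Summing: v_43(1920!) = 44 + 1 = 45.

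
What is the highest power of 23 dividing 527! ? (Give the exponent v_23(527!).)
v_23(527!) = 22

Legendre's formula: v_p(n!) = Σ_{k ≥ 1} ⌊n / p^k⌋. For p = 23, n = 527, the terms are:
  ⌊527/23^1⌋ = ⌊527/23⌋ = 22
(the next term ⌊527/23^2⌋ = 0, terminating the sum). Summing: v_23(527!) = 22 = 22.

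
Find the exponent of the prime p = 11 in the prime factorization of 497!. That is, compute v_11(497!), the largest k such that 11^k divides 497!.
v_11(497!) = 49

Legendre's formula: v_p(n!) = Σ_{k ≥ 1} ⌊n / p^k⌋. For p = 11, n = 497, the terms are:
  ⌊497/11^1⌋ = ⌊497/11⌋ = 45
  ⌊497/11^2⌋ = ⌊497/121⌋ = 4
(the next term ⌊497/11^3⌋ = 0, terminating the sum). Summing: v_11(497!) = 45 + 4 = 49.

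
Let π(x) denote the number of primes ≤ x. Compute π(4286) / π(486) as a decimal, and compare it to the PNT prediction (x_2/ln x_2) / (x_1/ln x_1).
π(4286)/π(486) = 588/92 ≈ 6.3913;  PNT prediction ≈ 6.5234.

π(486) = 92 and π(4286) = 588, so π(4286)/π(486) ≈ 6.3913. The PNT-predicted ratio is (4286/ln(4286)) / (486/ln(486)) ≈ 6.5234. The two agree to within a few percent, as expected.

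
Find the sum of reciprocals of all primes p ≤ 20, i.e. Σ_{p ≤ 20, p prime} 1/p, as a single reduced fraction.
Σ 1/p = 14117683/9699690

π(20) = 8, so the primes ≤ 20 are [2, 3, 5, 7, 11, 13, 17, 19]. Summing 1/p over these primes: 14117683/9699690 ≈ 1.4555. Mertens estimate ln ln(20) + 0.2615 ≈ 1.3587.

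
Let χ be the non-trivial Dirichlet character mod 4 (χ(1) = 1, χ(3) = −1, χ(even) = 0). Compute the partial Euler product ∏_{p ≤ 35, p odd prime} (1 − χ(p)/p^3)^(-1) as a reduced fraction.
∏ = 16829566118167783909225/17369167366519535960064

The odd primes p ≤ 35 are [3, 5, 7, 11, 13, 17, 19, 23, 29, 31]. For each, χ(p) = 1 if p ≡ 1 mod 4, χ(p) = −1 if p ≡ 3 mod 4. Taking (1 − χ(p)/p^3)^(-1) = p^3/(p^3 − χ(p)): (1 − (-1)/3^3)^(-1) · (1 − (1)/5^3)^(-1) · (1 − (-1)/7^3)^(-1) · (1 − (-1)/11^3)^(-1) · (1 − (1)/13^3)^(-1) · (1 − (1)/17^3)^(-1) · (1 − (-1)/19^3)^(-1) · (1 − (-1)/23^3)^(-1) · (1 − (1)/29^3)^(-1) · (1 − (-1)/31^3)^(-1) = 16829566118167783909225/17369167366519535960064.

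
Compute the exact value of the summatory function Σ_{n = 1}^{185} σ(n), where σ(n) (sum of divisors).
Σ_{n ≤ 185} σ(n) = 28174

Compute σ(n) for each 1 ≤ n ≤ 185: σ(1) = 1, σ(2) = 3, σ(3) = 4, σ(4) = 7, σ(5) = 6, σ(6) = 12, σ(7) = 8, σ(8) = 15, σ(9) = 13, σ(10) = 18, σ(11) = 12, σ(12) = 28, σ(13) = 14, σ(14) = 24, σ(15) = 24, σ(16) = 31, σ(17) = 18, σ(18) = 39, σ(19) = 20, σ(20) = 42, σ(21) = 32, σ(22) = 36, σ(23) = 24, σ(24) = 60, σ(25) = 31, σ(26) = 42, σ(27) = 40, σ(28) = 56, σ(29) = 30, σ(30) = 72, σ(31) = 32, σ(32) = 63, σ(33) = 48, σ(34) = 54, σ(35) = 48, σ(36) = 91, σ(37) = 38, σ(38) = 60, σ(39) = 56, σ(40) = 90, σ(41) = 42, σ(42) = 96, σ(43) = 44, σ(44) = 84, σ(45) = 78, σ(46) = 72, σ(47) = 48, σ(48) = 124, σ(49) = 57, σ(50) = 93, σ(51) = 72, σ(52) = 98, σ(53) = 54, σ(54) = 120, σ(55) = 72, σ(56) = 120, σ(57) = 80, σ(58) = 90, σ(59) = 60, σ(60) = 168, σ(61) = 62, σ(62) = 96, σ(63) = 104, σ(64) = 127, σ(65) = 84, σ(66) = 144, σ(67) = 68, σ(68) = 126, σ(69) = 96, σ(70) = 144, σ(71) = 72, σ(72) = 195, σ(73) = 74, σ(74) = 114, σ(75) = 124, σ(76) = 140, σ(77) = 96, σ(78) = 168, σ(79) = 80, σ(80) = 186, σ(81) = 121, σ(82) = 126, σ(83) = 84, σ(84) = 224, σ(85) = 108, σ(86) = 132, σ(87) = 120, σ(88) = 180, σ(89) = 90, σ(90) = 234, σ(91) = 112, σ(92) = 168, σ(93) = 128, σ(94) = 144, σ(95) = 120, σ(96) = 252, σ(97) = 98, σ(98) = 171, σ(99) = 156, σ(100) = 217, σ(101) = 102, σ(102) = 216, σ(103) = 104, σ(104) = 210, σ(105) = 192, σ(106) = 162, σ(107) = 108, σ(108) = 280, σ(109) = 110, σ(110) = 216, σ(111) = 152, σ(112) = 248, σ(113) = 114, σ(114) = 240, σ(115) = 144, σ(116) = 210, σ(117) = 182, σ(118) = 180, σ(119) = 144, σ(120) = 360, σ(121) = 133, σ(122) = 186, σ(123) = 168, σ(124) = 224, σ(125) = 156, σ(126) = 312, σ(127) = 128, σ(128) = 255, σ(129) = 176, σ(130) = 252, σ(131) = 132, σ(132) = 336, σ(133) = 160, σ(134) = 204, σ(135) = 240, σ(136) = 270, σ(137) = 138, σ(138) = 288, σ(139) = 140, σ(140) = 336, σ(141) = 192, σ(142) = 216, σ(143) = 168, σ(144) = 403, σ(145) = 180, σ(146) = 222, σ(147) = 228, σ(148) = 266, σ(149) = 150, σ(150) = 372, σ(151) = 152, σ(152) = 300, σ(153) = 234, σ(154) = 288, σ(155) = 192, σ(156) = 392, σ(157) = 158, σ(158) = 240, σ(159) = 216, σ(160) = 378, σ(161) = 192, σ(162) = 363, σ(163) = 164, σ(164) = 294, σ(165) = 288, σ(166) = 252, σ(167) = 168, σ(168) = 480, σ(169) = 183, σ(170) = 324, σ(171) = 260, σ(172) = 308, σ(173) = 174, σ(174) = 360, σ(175) = 248, σ(176) = 372, σ(177) = 240, σ(178) = 270, σ(179) = 180, σ(180) = 546, σ(181) = 182, σ(182) = 336, σ(183) = 248, σ(184) = 360, σ(185) = 228. Summing all 185 values: 28174. (Average order: Σ_{n ≤ x} σ(n) ~ (π²/12) x². For x = 185, (π²/12)·185² ≈ 28148.93.)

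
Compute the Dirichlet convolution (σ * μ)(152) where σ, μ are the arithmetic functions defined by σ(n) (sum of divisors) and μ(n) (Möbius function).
(σ * μ)(152) = 152

Divisors of 152: [1, 2, 4, 8, 19, 38, 76, 152]. For each d | 152:
  d = 1: σ(1) · μ(152/1) = 1 · 0 = 0
  d = 2: σ(2) · μ(152/2) = 3 · 0 = 0
  d = 4: σ(4) · μ(152/4) = 7 · 1 = 7
  d = 8: σ(8) · μ(152/8) = 15 · -1 = -15
  d = 19: σ(19) · μ(152/19) = 20 · 0 = 0
  d = 38: σ(38) · μ(152/38) = 60 · 0 = 0
  d = 76: σ(76) · μ(152/76) = 140 · -1 = -140
  d = 152: σ(152) · μ(152/152) = 300 · 1 = 300
Summing: (σ * μ)(152) = 0 + 0 + 7 + -15 + 0 + 0 + -140 + 300 = 152.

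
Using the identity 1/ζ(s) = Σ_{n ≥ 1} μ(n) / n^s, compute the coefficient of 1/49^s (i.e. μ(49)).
μ(49) = 0

Factor n = 49 = 7^2. μ(n) = 0 if any exponent ≥ 2 (not squarefree); otherwise μ(n) = (−1)^{ω(n)} where ω(n) is the number of distinct prime factors. Applying: μ(49) = 0.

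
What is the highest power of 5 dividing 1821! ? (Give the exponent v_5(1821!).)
v_5(1821!) = 452

Legendre's formula: v_p(n!) = Σ_{k ≥ 1} ⌊n / p^k⌋. For p = 5, n = 1821, the terms are:
  ⌊1821/5^1⌋ = ⌊1821/5⌋ = 364
  ⌊1821/5^2⌋ = ⌊1821/25⌋ = 72
  ⌊1821/5^3⌋ = ⌊1821/125⌋ = 14
  ⌊1821/5^4⌋ = ⌊1821/625⌋ = 2
(the next term ⌊1821/5^5⌋ = 0, terminating the sum). Summing: v_5(1821!) = 364 + 72 + 14 + 2 = 452.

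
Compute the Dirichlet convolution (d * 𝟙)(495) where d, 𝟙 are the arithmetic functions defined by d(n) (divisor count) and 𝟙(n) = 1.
(d * 𝟙)(495) = 54

Divisors of 495: [1, 3, 5, 9, 11, 15, 33, 45, 55, 99, 165, 495]. For each d | 495:
  d = 1: d(1) · 𝟙(495/1) = 1 · 1 = 1
  d = 3: d(3) · 𝟙(495/3) = 2 · 1 = 2
  d = 5: d(5) · 𝟙(495/5) = 2 · 1 = 2
  d = 9: d(9) · 𝟙(495/9) = 3 · 1 = 3
  d = 11: d(11) · 𝟙(495/11) = 2 · 1 = 2
  d = 15: d(15) · 𝟙(495/15) = 4 · 1 = 4
  d = 33: d(33) · 𝟙(495/33) = 4 · 1 = 4
  d = 45: d(45) · 𝟙(495/45) = 6 · 1 = 6
  d = 55: d(55) · 𝟙(495/55) = 4 · 1 = 4
  d = 99: d(99) · 𝟙(495/99) = 6 · 1 = 6
  d = 165: d(165) · 𝟙(495/165) = 8 · 1 = 8
  d = 495: d(495) · 𝟙(495/495) = 12 · 1 = 12
Summing: (d * 𝟙)(495) = 1 + 2 + 2 + 3 + 2 + 4 + 4 + 6 + 4 + 6 + 8 + 12 = 54.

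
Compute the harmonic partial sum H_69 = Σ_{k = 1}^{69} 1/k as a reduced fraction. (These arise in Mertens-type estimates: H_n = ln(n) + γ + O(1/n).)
H_69 = 42409610330030873613929048033/8801320137209899102584580800

Direct summation: H_69 = 1 + 1/2 + ... + 1/69. The least common denominator is lcm(1, ..., 69) = 79211881234889091923261227200; over this denominator the numerator is 79211881234889091923261227200 + 39605940617444545961630613600 + 26403960411629697307753742400 + 19802970308722272980815306800 + 15842376246977818384652245440 + 13201980205814848653876871200 + 11315983033555584560465889600 + 9901485154361136490407653400 + 8801320137209899102584580800 + 7921188123488909192326122720 + 7201080112262644720296475200 + 6600990102907424326938435600 + 6093221633453007071020094400 + 5657991516777792280232944800 + 5280792082325939461550748480 + 4950742577180568245203826700 + 4659522425581711289603601600 + 4400660068604949551292290400 + 4169046380783636417013748800 + 3960594061744454596163061360 + 3771994344518528186821963200 + 3600540056131322360148237600 + 3443994836299525735793966400 + 3300495051453712163469217800 + 3168475249395563676930449088 + 3046610816726503535510047200 + 2933773379069966367528193600 + 2828995758388896140116472400 + 2731444180513416962871076800 + 2640396041162969730775374240 + 2555221975319002965266491200 + 2475371288590284122601913350 + 2400360037420881573432158400 + 2329761212790855644801800800 + 2263196606711116912093177920 + 2200330034302474775646145200 + 2140861654997002484412465600 + 2084523190391818208506874400 + 2031073877817669023673364800 + 1980297030872227298081530680 + 1931997103289977851786859200 + 1885997172259264093410981600 + 1842136772904397486587470400 + 1800270028065661180074118800 + 1760264027441979820516916160 + 1721997418149762867896983200 + 1685359175210406211133217600 + 1650247525726856081734608900 + 1616569004793654937209412800 + 1584237624697781838465224544 + 1553174141860570429867867200 + 1523305408363251767755023600 + 1494563796884699847608702400 + 1466886689534983183764096800 + 1440216022452528944059295040 + 1414497879194448070058236200 + 1389682126927878805671249600 + 1365722090256708481435538400 + 1342574258218459185140020800 + 1320198020581484865387687120 + 1298555430080149047922315200 + 1277610987659501482633245600 + 1257331448172842728940654400 + 1237685644295142061300956675 + 1218644326690601414204018880 + 1200180018710440786716079200 + 1182266884102822267511361600 + 1164880606395427822400900400 + 1147998278766508578597988800 = 381686492970277862525361432297, so H_69 = 381686492970277862525361432297/79211881234889091923261227200; reducing by gcd(381686492970277862525361432297, 79211881234889091923261227200) = 9 gives 42409610330030873613929048033/8801320137209899102584580800 ≈ 4.81855. (The PNT-adjacent estimate ln(69) + γ ≈ 4.81132 matches within O(1/n).)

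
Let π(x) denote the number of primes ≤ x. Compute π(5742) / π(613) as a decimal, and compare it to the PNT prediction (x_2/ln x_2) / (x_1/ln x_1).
π(5742)/π(613) = 755/112 ≈ 6.7411;  PNT prediction ≈ 6.9460.

π(613) = 112 and π(5742) = 755, so π(5742)/π(613) ≈ 6.7411. The PNT-predicted ratio is (5742/ln(5742)) / (613/ln(613)) ≈ 6.9460. The two agree to within a few percent, as expected.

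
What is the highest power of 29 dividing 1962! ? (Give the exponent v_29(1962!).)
v_29(1962!) = 69

Legendre's formula: v_p(n!) = Σ_{k ≥ 1} ⌊n / p^k⌋. For p = 29, n = 1962, the terms are:
  ⌊1962/29^1⌋ = ⌊1962/29⌋ = 67
  ⌊1962/29^2⌋ = ⌊1962/841⌋ = 2
(the next term ⌊1962/29^3⌋ = 0, terminating the sum). Summing: v_29(1962!) = 67 + 2 = 69.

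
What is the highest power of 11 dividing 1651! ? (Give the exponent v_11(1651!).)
v_11(1651!) = 164

Legendre's formula: v_p(n!) = Σ_{k ≥ 1} ⌊n / p^k⌋. For p = 11, n = 1651, the terms are:
  ⌊1651/11^1⌋ = ⌊1651/11⌋ = 150
  ⌊1651/11^2⌋ = ⌊1651/121⌋ = 13
  ⌊1651/11^3⌋ = ⌊1651/1331⌋ = 1
(the next term ⌊1651/11^4⌋ = 0, terminating the sum). Summing: v_11(1651!) = 150 + 13 + 1 = 164.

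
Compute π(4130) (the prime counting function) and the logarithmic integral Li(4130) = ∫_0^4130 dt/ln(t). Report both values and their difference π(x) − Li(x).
π(4130) = 568;  Li(4130) ≈ 581.01;  π(x) − Li(x) ≈ -13.01.

Direct count of primes ≤ 4130 gives π(4130) = 568. Numerical evaluation of the logarithmic integral gives Li(4130) ≈ 581.01. The difference π(x) − Li(x) ≈ -13.01 is typically negative for small/moderate x (Li(x) overestimates), though Littlewood's theorem shows this sign changes infinitely often.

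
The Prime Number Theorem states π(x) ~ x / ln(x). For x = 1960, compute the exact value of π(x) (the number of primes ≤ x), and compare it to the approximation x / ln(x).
π(1960) = 297;  x/ln(x) ≈ 258.55;  relative error ≈ 12.95%.

Directly count primes up to 1960: π(1960) = 297. The PNT approximation gives 1960/ln(1960) ≈ 1960/7.58070 ≈ 258.55. Relative error (π(x) − x/ln(x)) / π(x) ≈ 12.95%; the approximation is known to undercount slightly (Li(x) is a better estimate).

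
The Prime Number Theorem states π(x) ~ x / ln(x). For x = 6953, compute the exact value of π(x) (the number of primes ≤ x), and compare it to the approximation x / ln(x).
π(6953) = 892;  x/ln(x) ≈ 785.92;  relative error ≈ 11.89%.

Directly count primes up to 6953: π(6953) = 892. The PNT approximation gives 6953/ln(6953) ≈ 6953/8.84693 ≈ 785.92. Relative error (π(x) − x/ln(x)) / π(x) ≈ 11.89%; the approximation is known to undercount slightly (Li(x) is a better estimate).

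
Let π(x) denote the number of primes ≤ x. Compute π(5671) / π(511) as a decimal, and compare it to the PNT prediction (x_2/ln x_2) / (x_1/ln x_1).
π(5671)/π(511) = 747/97 ≈ 7.7010;  PNT prediction ≈ 8.0076.

π(511) = 97 and π(5671) = 747, so π(5671)/π(511) ≈ 7.7010. The PNT-predicted ratio is (5671/ln(5671)) / (511/ln(511)) ≈ 8.0076. The two agree to within a few percent, as expected.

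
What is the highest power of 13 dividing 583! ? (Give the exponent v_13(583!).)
v_13(583!) = 47

Legendre's formula: v_p(n!) = Σ_{k ≥ 1} ⌊n / p^k⌋. For p = 13, n = 583, the terms are:
  ⌊583/13^1⌋ = ⌊583/13⌋ = 44
  ⌊583/13^2⌋ = ⌊583/169⌋ = 3
(the next term ⌊583/13^3⌋ = 0, terminating the sum). Summing: v_13(583!) = 44 + 3 = 47.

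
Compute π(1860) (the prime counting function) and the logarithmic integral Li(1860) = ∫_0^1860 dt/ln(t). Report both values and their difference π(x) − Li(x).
π(1860) = 283;  Li(1860) ≈ 296.30;  π(x) − Li(x) ≈ -13.30.

Direct count of primes ≤ 1860 gives π(1860) = 283. Numerical evaluation of the logarithmic integral gives Li(1860) ≈ 296.30. The difference π(x) − Li(x) ≈ -13.30 is typically negative for small/moderate x (Li(x) overestimates), though Littlewood's theorem shows this sign changes infinitely often.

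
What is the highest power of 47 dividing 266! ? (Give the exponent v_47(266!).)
v_47(266!) = 5

Legendre's formula: v_p(n!) = Σ_{k ≥ 1} ⌊n / p^k⌋. For p = 47, n = 266, the terms are:
  ⌊266/47^1⌋ = ⌊266/47⌋ = 5
(the next term ⌊266/47^2⌋ = 0, terminating the sum). Summing: v_47(266!) = 5 = 5.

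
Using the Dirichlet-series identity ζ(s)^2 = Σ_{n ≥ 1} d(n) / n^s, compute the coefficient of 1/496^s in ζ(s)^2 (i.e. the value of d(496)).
d(496) = 10

ζ(s)^2 = (Σ 1/m^s)(Σ 1/k^s). The coefficient of 1/n^s in the product is the number of ordered pairs (m, k) with mk = n, which equals d(n). For n = 496, divisors are [1, 2, 4, 8, 16, 31, 62, 124, 248, 496], so d(496) = 10.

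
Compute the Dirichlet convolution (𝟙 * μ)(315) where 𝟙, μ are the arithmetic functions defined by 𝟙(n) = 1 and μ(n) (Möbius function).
(𝟙 * μ)(315) = 0

Divisors of 315: [1, 3, 5, 7, 9, 15, 21, 35, 45, 63, 105, 315]. For each d | 315:
  d = 1: 𝟙(1) · μ(315/1) = 1 · 0 = 0
  d = 3: 𝟙(3) · μ(315/3) = 1 · -1 = -1
  d = 5: 𝟙(5) · μ(315/5) = 1 · 0 = 0
  d = 7: 𝟙(7) · μ(315/7) = 1 · 0 = 0
  d = 9: 𝟙(9) · μ(315/9) = 1 · 1 = 1
  d = 15: 𝟙(15) · μ(315/15) = 1 · 1 = 1
  d = 21: 𝟙(21) · μ(315/21) = 1 · 1 = 1
  d = 35: 𝟙(35) · μ(315/35) = 1 · 0 = 0
  d = 45: 𝟙(45) · μ(315/45) = 1 · -1 = -1
  d = 63: 𝟙(63) · μ(315/63) = 1 · -1 = -1
  d = 105: 𝟙(105) · μ(315/105) = 1 · -1 = -1
  d = 315: 𝟙(315) · μ(315/315) = 1 · 1 = 1
Summing: (𝟙 * μ)(315) = 0 + -1 + 0 + 0 + 1 + 1 + 1 + 0 + -1 + -1 + -1 + 1 = 0.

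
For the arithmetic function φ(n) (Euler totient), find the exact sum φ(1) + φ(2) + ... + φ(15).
Σ_{n ≤ 15} φ(n) = 72

Compute φ(n) for each 1 ≤ n ≤ 15: φ(1) = 1, φ(2) = 1, φ(3) = 2, φ(4) = 2, φ(5) = 4, φ(6) = 2, φ(7) = 6, φ(8) = 4, φ(9) = 6, φ(10) = 4, φ(11) = 10, φ(12) = 4, φ(13) = 12, φ(14) = 6, φ(15) = 8. Summing all 15 values: 72. (Average order: Σ_{n ≤ x} φ(n) ~ (3/π²) x². For x = 15, (3/π²)·15² ≈ 68.39.)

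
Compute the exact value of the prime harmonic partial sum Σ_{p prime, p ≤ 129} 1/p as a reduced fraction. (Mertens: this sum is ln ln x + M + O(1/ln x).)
Σ 1/p = 7457575819106455685806801283735357697478405891621/4014476939333036189094441199026045136645885247730

π(129) = 31, so the primes ≤ 129 are [2, 3, 5, 7, 11, 13, 17, 19, 23, 29, 31, 37, 41, 43, 47, 53, 59, 61, 67, 71, 73, 79, 83, 89, 97, 101, 103, 107, 109, 113, 127]. Summing 1/p over these primes: 7457575819106455685806801283735357697478405891621/4014476939333036189094441199026045136645885247730 ≈ 1.8577. Mertens estimate ln ln(129) + 0.2615 ≈ 1.8425.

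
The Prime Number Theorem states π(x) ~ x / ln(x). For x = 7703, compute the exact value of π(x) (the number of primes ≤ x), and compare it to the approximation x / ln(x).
π(7703) = 978;  x/ln(x) ≈ 860.73;  relative error ≈ 11.99%.

Directly count primes up to 7703: π(7703) = 978. The PNT approximation gives 7703/ln(7703) ≈ 7703/8.94937 ≈ 860.73. Relative error (π(x) − x/ln(x)) / π(x) ≈ 11.99%; the approximation is known to undercount slightly (Li(x) is a better estimate).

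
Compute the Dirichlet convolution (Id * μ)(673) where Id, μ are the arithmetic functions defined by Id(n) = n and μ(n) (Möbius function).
(Id * μ)(673) = 672

Divisors of 673: [1, 673]. For each d | 673:
  d = 1: Id(1) · μ(673/1) = 1 · -1 = -1
  d = 673: Id(673) · μ(673/673) = 673 · 1 = 673
Summing: (Id * μ)(673) = -1 + 673 = 672.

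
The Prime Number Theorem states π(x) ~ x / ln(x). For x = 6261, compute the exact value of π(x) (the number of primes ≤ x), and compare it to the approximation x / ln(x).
π(6261) = 813;  x/ln(x) ≈ 716.19;  relative error ≈ 11.91%.

Directly count primes up to 6261: π(6261) = 813. The PNT approximation gives 6261/ln(6261) ≈ 6261/8.74210 ≈ 716.19. Relative error (π(x) − x/ln(x)) / π(x) ≈ 11.91%; the approximation is known to undercount slightly (Li(x) is a better estimate).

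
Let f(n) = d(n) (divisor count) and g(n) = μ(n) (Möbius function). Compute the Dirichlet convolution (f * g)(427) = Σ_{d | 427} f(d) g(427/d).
(d * μ)(427) = 1

Divisors of 427: [1, 7, 61, 427]. For each d | 427:
  d = 1: d(1) · μ(427/1) = 1 · 1 = 1
  d = 7: d(7) · μ(427/7) = 2 · -1 = -2
  d = 61: d(61) · μ(427/61) = 2 · -1 = -2
  d = 427: d(427) · μ(427/427) = 4 · 1 = 4
Summing: (d * μ)(427) = 1 + -2 + -2 + 4 = 1.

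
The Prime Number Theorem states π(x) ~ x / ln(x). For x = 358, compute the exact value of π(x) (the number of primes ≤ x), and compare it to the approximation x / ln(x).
π(358) = 71;  x/ln(x) ≈ 60.88;  relative error ≈ 14.26%.

Directly count primes up to 358: π(358) = 71. The PNT approximation gives 358/ln(358) ≈ 358/5.88053 ≈ 60.88. Relative error (π(x) − x/ln(x)) / π(x) ≈ 14.26%; the approximation is known to undercount slightly (Li(x) is a better estimate).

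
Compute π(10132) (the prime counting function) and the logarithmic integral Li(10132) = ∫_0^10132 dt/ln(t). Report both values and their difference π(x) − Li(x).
π(10132) = 1242;  Li(10132) ≈ 1260.46;  π(x) − Li(x) ≈ -18.46.

Direct count of primes ≤ 10132 gives π(10132) = 1242. Numerical evaluation of the logarithmic integral gives Li(10132) ≈ 1260.46. The difference π(x) − Li(x) ≈ -18.46 is typically negative for small/moderate x (Li(x) overestimates), though Littlewood's theorem shows this sign changes infinitely often.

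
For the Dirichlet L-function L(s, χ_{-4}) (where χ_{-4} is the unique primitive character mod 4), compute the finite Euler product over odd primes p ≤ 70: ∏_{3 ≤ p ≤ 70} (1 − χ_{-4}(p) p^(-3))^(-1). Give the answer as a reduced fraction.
∏ = 497044101252700953274063170881740849527845657594881/512972994773739111227016105418519405174088647311360

The odd primes p ≤ 70 are [3, 5, 7, 11, 13, 17, 19, 23, 29, 31, 37, 41, 43, 47, 53, 59, 61, 67]. For each, χ(p) = 1 if p ≡ 1 mod 4, χ(p) = −1 if p ≡ 3 mod 4. Taking (1 − χ(p)/p^3)^(-1) = p^3/(p^3 − χ(p)): (1 − (-1)/3^3)^(-1) · (1 − (1)/5^3)^(-1) · (1 − (-1)/7^3)^(-1) · (1 − (-1)/11^3)^(-1) · (1 − (1)/13^3)^(-1) · (1 − (1)/17^3)^(-1) · (1 − (-1)/19^3)^(-1) · (1 − (-1)/23^3)^(-1) · (1 − (1)/29^3)^(-1) · (1 − (-1)/31^3)^(-1) · (1 − (1)/37^3)^(-1) · (1 − (1)/41^3)^(-1) · (1 − (-1)/43^3)^(-1) · (1 − (-1)/47^3)^(-1) · (1 − (1)/53^3)^(-1) · (1 − (-1)/59^3)^(-1) · (1 − (1)/61^3)^(-1) · (1 − (-1)/67^3)^(-1) = 497044101252700953274063170881740849527845657594881/512972994773739111227016105418519405174088647311360.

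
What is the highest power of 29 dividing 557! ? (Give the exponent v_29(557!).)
v_29(557!) = 19

Legendre's formula: v_p(n!) = Σ_{k ≥ 1} ⌊n / p^k⌋. For p = 29, n = 557, the terms are:
  ⌊557/29^1⌋ = ⌊557/29⌋ = 19
(the next term ⌊557/29^2⌋ = 0, terminating the sum). Summing: v_29(557!) = 19 = 19.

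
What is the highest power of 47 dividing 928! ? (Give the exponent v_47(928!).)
v_47(928!) = 19

Legendre's formula: v_p(n!) = Σ_{k ≥ 1} ⌊n / p^k⌋. For p = 47, n = 928, the terms are:
  ⌊928/47^1⌋ = ⌊928/47⌋ = 19
(the next term ⌊928/47^2⌋ = 0, terminating the sum). Summing: v_47(928!) = 19 = 19.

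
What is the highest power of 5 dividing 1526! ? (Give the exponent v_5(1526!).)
v_5(1526!) = 380

Legendre's formula: v_p(n!) = Σ_{k ≥ 1} ⌊n / p^k⌋. For p = 5, n = 1526, the terms are:
  ⌊1526/5^1⌋ = ⌊1526/5⌋ = 305
  ⌊1526/5^2⌋ = ⌊1526/25⌋ = 61
  ⌊1526/5^3⌋ = ⌊1526/125⌋ = 12
  ⌊1526/5^4⌋ = ⌊1526/625⌋ = 2
(the next term ⌊1526/5^5⌋ = 0, terminating the sum). Summing: v_5(1526!) = 305 + 61 + 12 + 2 = 380.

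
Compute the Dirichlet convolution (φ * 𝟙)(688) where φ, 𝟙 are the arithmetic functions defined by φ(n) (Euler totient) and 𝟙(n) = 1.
(φ * 𝟙)(688) = 688

Divisors of 688: [1, 2, 4, 8, 16, 43, 86, 172, 344, 688]. For each d | 688:
  d = 1: φ(1) · 𝟙(688/1) = 1 · 1 = 1
  d = 2: φ(2) · 𝟙(688/2) = 1 · 1 = 1
  d = 4: φ(4) · 𝟙(688/4) = 2 · 1 = 2
  d = 8: φ(8) · 𝟙(688/8) = 4 · 1 = 4
  d = 16: φ(16) · 𝟙(688/16) = 8 · 1 = 8
  d = 43: φ(43) · 𝟙(688/43) = 42 · 1 = 42
  d = 86: φ(86) · 𝟙(688/86) = 42 · 1 = 42
  d = 172: φ(172) · 𝟙(688/172) = 84 · 1 = 84
  d = 344: φ(344) · 𝟙(688/344) = 168 · 1 = 168
  d = 688: φ(688) · 𝟙(688/688) = 336 · 1 = 336
Summing: (φ * 𝟙)(688) = 1 + 1 + 2 + 4 + 8 + 42 + 42 + 84 + 168 + 336 = 688.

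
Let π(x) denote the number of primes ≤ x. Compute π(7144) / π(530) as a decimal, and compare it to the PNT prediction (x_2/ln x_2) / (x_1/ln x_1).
π(7144)/π(530) = 914/99 ≈ 9.2323;  PNT prediction ≈ 9.5282.

π(530) = 99 and π(7144) = 914, so π(7144)/π(530) ≈ 9.2323. The PNT-predicted ratio is (7144/ln(7144)) / (530/ln(530)) ≈ 9.5282. The two agree to within a few percent, as expected.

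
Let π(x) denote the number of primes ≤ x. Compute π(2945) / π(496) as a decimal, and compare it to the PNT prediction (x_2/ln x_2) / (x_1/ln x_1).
π(2945)/π(496) = 424/94 ≈ 4.5106;  PNT prediction ≈ 4.6134.

π(496) = 94 and π(2945) = 424, so π(2945)/π(496) ≈ 4.5106. The PNT-predicted ratio is (2945/ln(2945)) / (496/ln(496)) ≈ 4.6134. The two agree to within a few percent, as expected.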